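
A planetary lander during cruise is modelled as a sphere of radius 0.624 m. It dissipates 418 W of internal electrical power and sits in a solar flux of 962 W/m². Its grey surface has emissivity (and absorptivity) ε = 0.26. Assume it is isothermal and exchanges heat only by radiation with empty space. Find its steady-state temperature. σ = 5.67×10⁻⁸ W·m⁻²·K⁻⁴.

T ≈ 317 K

At steady state, absorbed solar power + internal power = radiated power.
Absorbed: α·S·A_cross = 0.26·962·1.223 = 306.0 W (cross-section πr²).
Total input = 306.0 + 418 = 724.0 W.
Radiated: εσ·A_surf·T⁴ with A_surf = 4πr² = 4.893 m².
T⁴ = 724.0/(0.26·5.67×10⁻⁸·4.893) = 1.004×10¹⁰ K⁴.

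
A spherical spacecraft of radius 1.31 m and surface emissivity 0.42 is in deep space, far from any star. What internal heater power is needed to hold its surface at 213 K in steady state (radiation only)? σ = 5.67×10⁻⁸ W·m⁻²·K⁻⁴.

P = εσ·4πr²·T⁴.
4πr² = 21.57 m²; T⁴ = 2.058×10⁹ K⁴.
P = 0.42·5.67×10⁻⁸·21.57·2.058×10⁹.

P ≈ 1060 W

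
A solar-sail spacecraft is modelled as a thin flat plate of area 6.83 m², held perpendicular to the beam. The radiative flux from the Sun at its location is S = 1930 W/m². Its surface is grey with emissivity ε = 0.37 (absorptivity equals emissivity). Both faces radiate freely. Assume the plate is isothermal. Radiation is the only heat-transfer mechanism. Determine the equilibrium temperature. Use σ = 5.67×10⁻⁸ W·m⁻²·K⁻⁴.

T ≈ 361 K

At equilibrium, absorbed power = emitted power.
Absorbing cross-section = A = 6.830 m²; emitting surface = 2A = 13.66 m² (ratio 2).
εS·A_cross = εσ·A_surf·T⁴  ⇒  T⁴ = S/(2σ)   (ε cancels).
T⁴ = 1930/(2·5.67×10⁻⁸) = 1.702×10¹⁰ K⁴.
T = (1.702×10¹⁰)^(1/4).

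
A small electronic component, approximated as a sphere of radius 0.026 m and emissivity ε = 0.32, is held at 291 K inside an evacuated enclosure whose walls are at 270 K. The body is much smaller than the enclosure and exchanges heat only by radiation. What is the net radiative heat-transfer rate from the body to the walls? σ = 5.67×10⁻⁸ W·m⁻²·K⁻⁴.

For a small grey body in a large enclosure: P_net = εσA(T_body⁴ − T_wall⁴).
A = 4πr² = 0.008495 m²; T_body⁴ − T_wall⁴ = 7.171×10⁹ − 5.314×10⁹ = 1.856×10⁹ K⁴.
|P_net| = 0.32·5.67×10⁻⁸·0.008495·1.856×10⁹.

P_net ≈ 0.286 W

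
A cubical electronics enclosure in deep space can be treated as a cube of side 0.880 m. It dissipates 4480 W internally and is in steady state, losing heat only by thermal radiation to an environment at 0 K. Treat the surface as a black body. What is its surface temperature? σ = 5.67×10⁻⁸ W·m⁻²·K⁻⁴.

T ≈ 361 K

Steady state: internal power = radiated power, P = εσA T⁴.
Radiating area A = 6L² = 4.646 m².
T⁴ = P/(εσA) = 4480/(1.0·5.67×10⁻⁸·4.646) = 1.701×10¹⁰ K⁴.
T = (1.701×10¹⁰)^(1/4).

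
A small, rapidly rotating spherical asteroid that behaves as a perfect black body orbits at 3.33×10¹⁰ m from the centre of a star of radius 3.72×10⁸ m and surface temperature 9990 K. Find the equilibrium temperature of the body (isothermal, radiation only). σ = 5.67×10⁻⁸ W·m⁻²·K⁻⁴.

T ≈ 747 K

The star's surface emits σT_*⁴; at distance d the flux is S = σT_*⁴(R_*/d)².
S = 5.67×10⁻⁸·(9990)⁴·(3.72×10⁸/3.33×10¹⁰)² = 70480 W/m².
For an isothermal sphere T⁴ = (1−a)S/(4σ) = 3.107×10¹¹ K⁴.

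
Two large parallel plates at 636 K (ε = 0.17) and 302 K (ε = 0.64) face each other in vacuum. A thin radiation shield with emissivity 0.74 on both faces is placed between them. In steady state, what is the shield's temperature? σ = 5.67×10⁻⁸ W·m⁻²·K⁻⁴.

T_s ≈ 460 K

In steady state the net flux on the hot side equals that on the cold side.
σ(T₁⁴−T_s⁴)/D₁ = σ(T_s⁴−T₂⁴)/D₂, with D₁ = 1/ε₁+1/ε_s−1 = 6.234, D₂ = 1/ε_s+1/ε₂−1 = 1.914.
Solve for T_s⁴: T_s⁴ = (D₂·T₁⁴ + D₁·T₂⁴)/(D₁+D₂) = 4.480×10¹⁰ K⁴.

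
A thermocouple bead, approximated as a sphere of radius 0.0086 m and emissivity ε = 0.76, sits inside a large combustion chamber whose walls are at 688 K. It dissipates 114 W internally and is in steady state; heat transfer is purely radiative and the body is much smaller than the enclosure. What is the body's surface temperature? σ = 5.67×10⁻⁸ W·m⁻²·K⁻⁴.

T ≈ 1320 K

For a small grey body in a large enclosure, net radiated power = εσA(T⁴ − T_w⁴).
Steady state: P = εσA(T⁴ − T_w⁴) with A = 4πr² = 9.294×10⁻⁴ m².
T⁴ = P/(εσA) + T_w⁴ = 114/(0.76·5.67×10⁻⁸·9.294×10⁻⁴) + (688)⁴
    = 2.846×10¹² + 2.241×10¹¹ = 3.070×10¹² K⁴.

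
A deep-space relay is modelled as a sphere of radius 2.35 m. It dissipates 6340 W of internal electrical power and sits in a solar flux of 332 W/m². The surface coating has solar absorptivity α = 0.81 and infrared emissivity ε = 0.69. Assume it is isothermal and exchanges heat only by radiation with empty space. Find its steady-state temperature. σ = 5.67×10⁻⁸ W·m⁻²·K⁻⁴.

T ≈ 252 K

At steady state, absorbed solar power + internal power = radiated power.
Absorbed: α·S·A_cross = 0.81·332·17.35 = 4666 W (cross-section πr²).
Total input = 4666 + 6340 = 11010 W.
Radiated: εσ·A_surf·T⁴ with A_surf = 4πr² = 69.40 m².
T⁴ = 11010/(0.69·5.67×10⁻⁸·69.40) = 4.054×10⁹ K⁴.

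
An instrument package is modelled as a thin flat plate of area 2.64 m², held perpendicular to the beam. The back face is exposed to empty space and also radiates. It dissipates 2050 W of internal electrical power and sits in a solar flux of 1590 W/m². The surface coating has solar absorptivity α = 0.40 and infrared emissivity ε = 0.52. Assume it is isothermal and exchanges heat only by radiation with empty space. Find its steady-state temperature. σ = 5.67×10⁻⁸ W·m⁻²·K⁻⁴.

At steady state, absorbed solar power + internal power = radiated power.
Absorbed: α·S·A_cross = 0.40·1590·2.640 = 1679 W (cross-section A).
Total input = 1679 + 2050 = 3729 W.
Radiated: εσ·A_surf·T⁴ with A_surf = 2A = 5.280 m².
T⁴ = 3729/(0.52·5.67×10⁻⁸·5.280) = 2.395×10¹⁰ K⁴.

T ≈ 393 K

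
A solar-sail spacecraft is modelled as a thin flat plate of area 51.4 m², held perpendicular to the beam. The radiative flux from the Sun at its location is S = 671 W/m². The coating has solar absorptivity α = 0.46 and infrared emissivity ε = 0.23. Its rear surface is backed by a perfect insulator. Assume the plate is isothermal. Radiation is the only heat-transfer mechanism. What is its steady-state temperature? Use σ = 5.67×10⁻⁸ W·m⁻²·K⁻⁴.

At equilibrium, absorbed power = emitted power.
Absorbing cross-section = A = 51.40 m²; emitting surface = A = 51.40 m² (ratio 1).
αS·A_cross = εσ·A_surf·T⁴  ⇒  T⁴ = αS/(ε·1σ).
T⁴ = 0.460·671/(0.23·1·5.67×10⁻⁸) = 2.367×10¹⁰ K⁴.
T = (2.367×10¹⁰)^(1/4).

T ≈ 392 K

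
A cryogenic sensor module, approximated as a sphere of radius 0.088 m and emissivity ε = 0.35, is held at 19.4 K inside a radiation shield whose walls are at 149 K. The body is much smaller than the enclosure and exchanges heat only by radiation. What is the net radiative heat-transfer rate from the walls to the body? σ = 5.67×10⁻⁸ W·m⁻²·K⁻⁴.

P_net ≈ 0.952 W

For a small grey body in a large enclosure: P_net = εσA(T_body⁴ − T_wall⁴).
A = 4πr² = 0.09731 m²; T_body⁴ − T_wall⁴ = 1.416×10⁵ − 4.929×10⁸ = -4.927×10⁸ K⁴.
|P_net| = 0.35·5.67×10⁻⁸·0.09731·4.927×10⁸.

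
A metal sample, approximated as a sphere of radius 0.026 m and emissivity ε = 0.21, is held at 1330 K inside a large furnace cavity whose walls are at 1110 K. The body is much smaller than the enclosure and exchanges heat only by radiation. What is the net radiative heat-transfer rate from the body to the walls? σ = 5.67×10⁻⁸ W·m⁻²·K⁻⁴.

P_net ≈ 163 W

For a small grey body in a large enclosure: P_net = εσA(T_body⁴ − T_wall⁴).
A = 4πr² = 0.008495 m²; T_body⁴ − T_wall⁴ = 3.129×10¹² − 1.518×10¹² = 1.611×10¹² K⁴.
|P_net| = 0.21·5.67×10⁻⁸·0.008495·1.611×10¹².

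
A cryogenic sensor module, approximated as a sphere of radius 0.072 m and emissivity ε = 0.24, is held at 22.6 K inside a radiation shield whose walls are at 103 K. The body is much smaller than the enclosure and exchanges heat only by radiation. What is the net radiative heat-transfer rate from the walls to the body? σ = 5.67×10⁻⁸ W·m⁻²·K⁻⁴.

P_net ≈ 0.0995 W

For a small grey body in a large enclosure: P_net = εσA(T_body⁴ − T_wall⁴).
A = 4πr² = 0.06514 m²; T_body⁴ − T_wall⁴ = 2.609×10⁵ − 1.126×10⁸ = -1.123×10⁸ K⁴.
|P_net| = 0.24·5.67×10⁻⁸·0.06514·1.123×10⁸.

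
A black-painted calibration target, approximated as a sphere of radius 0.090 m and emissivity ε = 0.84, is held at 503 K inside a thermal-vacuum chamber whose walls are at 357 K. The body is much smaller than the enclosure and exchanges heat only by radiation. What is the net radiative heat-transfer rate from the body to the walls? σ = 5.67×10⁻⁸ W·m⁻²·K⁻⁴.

P_net ≈ 232 W

For a small grey body in a large enclosure: P_net = εσA(T_body⁴ − T_wall⁴).
A = 4πr² = 0.1018 m²; T_body⁴ − T_wall⁴ = 6.401×10¹⁰ − 1.624×10¹⁰ = 4.777×10¹⁰ K⁴.
|P_net| = 0.84·5.67×10⁻⁸·0.1018·4.777×10¹⁰.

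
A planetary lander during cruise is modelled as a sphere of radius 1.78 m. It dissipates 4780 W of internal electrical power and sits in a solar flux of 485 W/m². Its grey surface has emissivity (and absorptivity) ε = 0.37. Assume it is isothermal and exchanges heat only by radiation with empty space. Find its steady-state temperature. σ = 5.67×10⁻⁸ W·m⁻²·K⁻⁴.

At steady state, absorbed solar power + internal power = radiated power.
Absorbed: α·S·A_cross = 0.37·485·9.954 = 1786 W (cross-section πr²).
Total input = 1786 + 4780 = 6566 W.
Radiated: εσ·A_surf·T⁴ with A_surf = 4πr² = 39.82 m².
T⁴ = 6566/(0.37·5.67×10⁻⁸·39.82) = 7.861×10⁹ K⁴.

T ≈ 298 K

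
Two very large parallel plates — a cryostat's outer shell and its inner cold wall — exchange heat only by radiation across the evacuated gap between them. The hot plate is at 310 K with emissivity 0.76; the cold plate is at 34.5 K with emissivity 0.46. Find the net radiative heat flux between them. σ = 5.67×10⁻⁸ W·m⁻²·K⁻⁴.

q ≈ 210 W/m²

For two infinite grey parallel plates, q = σ(T₁⁴ − T₂⁴)/(1/ε₁ + 1/ε₂ − 1).
T₁⁴ − T₂⁴ = 9.235×10⁹ − 1.417×10⁶ = 9.234×10⁹ K⁴.
1/ε₁ + 1/ε₂ − 1 = 1.316 + 2.174 − 1 = 2.490.
q = 5.67×10⁻⁸ × 9.234×10⁹ / 2.490.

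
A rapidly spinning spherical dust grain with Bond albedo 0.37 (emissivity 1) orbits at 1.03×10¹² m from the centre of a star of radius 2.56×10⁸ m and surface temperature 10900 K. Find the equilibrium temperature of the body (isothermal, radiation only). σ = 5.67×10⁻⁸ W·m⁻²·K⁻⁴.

The star's surface emits σT_*⁴; at distance d the flux is S = σT_*⁴(R_*/d)².
S = 5.67×10⁻⁸·(10900)⁴·(2.56×10⁸/1.03×10¹²)² = 49.44 W/m².
For an isothermal sphere T⁴ = (1−a)S/(4σ) = 1.373×10⁸ K⁴.

T ≈ 108 K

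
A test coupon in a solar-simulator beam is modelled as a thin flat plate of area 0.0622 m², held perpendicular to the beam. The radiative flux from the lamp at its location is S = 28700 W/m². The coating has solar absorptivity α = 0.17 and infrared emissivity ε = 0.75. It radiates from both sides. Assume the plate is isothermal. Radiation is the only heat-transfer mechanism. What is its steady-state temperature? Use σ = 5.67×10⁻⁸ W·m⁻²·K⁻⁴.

T ≈ 489 K

At equilibrium, absorbed power = emitted power.
Absorbing cross-section = A = 0.06220 m²; emitting surface = 2A = 0.1244 m² (ratio 2).
αS·A_cross = εσ·A_surf·T⁴  ⇒  T⁴ = αS/(ε·2σ).
T⁴ = 0.170·28700/(0.75·2·5.67×10⁻⁸) = 5.737×10¹⁰ K⁴.
T = (5.737×10¹⁰)^(1/4).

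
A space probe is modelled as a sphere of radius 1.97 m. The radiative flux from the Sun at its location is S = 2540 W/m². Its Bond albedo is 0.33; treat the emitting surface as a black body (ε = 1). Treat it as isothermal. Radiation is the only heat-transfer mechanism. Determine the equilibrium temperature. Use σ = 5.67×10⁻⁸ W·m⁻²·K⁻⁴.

At equilibrium, absorbed power = emitted power.
Absorbing cross-section = πr² = 12.19 m²; emitting surface = 4πr² = 48.77 m² (ratio 4).
(1−a)S·A_cross = εσ·A_surf·T⁴  ⇒  T⁴ = (1−a)S/(4σ).
T⁴ = 0.670·2540/(4·5.67×10⁻⁸) = 7.504×10⁹ K⁴.
T = (7.504×10⁹)^(1/4).

T ≈ 294 K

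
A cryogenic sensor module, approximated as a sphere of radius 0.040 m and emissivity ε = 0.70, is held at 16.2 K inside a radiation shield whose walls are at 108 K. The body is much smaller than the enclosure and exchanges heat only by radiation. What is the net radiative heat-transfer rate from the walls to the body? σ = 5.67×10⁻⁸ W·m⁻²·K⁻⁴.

P_net ≈ 0.109 W

For a small grey body in a large enclosure: P_net = εσA(T_body⁴ − T_wall⁴).
A = 4πr² = 0.02011 m²; T_body⁴ − T_wall⁴ = 68870 − 1.360×10⁸ = -1.360×10⁸ K⁴.
|P_net| = 0.70·5.67×10⁻⁸·0.02011·1.360×10⁸.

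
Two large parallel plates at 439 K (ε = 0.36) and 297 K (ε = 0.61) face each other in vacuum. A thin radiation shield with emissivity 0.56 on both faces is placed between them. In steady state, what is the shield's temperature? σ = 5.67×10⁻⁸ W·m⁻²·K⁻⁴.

In steady state the net flux on the hot side equals that on the cold side.
σ(T₁⁴−T_s⁴)/D₁ = σ(T_s⁴−T₂⁴)/D₂, with D₁ = 1/ε₁+1/ε_s−1 = 3.563, D₂ = 1/ε_s+1/ε₂−1 = 2.425.
Solve for T_s⁴: T_s⁴ = (D₂·T₁⁴ + D₁·T₂⁴)/(D₁+D₂) = 1.967×10¹⁰ K⁴.

T_s ≈ 375 K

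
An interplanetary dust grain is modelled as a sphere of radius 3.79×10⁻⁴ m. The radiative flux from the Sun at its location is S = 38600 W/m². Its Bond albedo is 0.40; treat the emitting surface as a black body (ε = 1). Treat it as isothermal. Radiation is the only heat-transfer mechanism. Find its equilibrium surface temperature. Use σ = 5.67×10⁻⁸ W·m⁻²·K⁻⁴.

T ≈ 565 K

At equilibrium, absorbed power = emitted power.
Absorbing cross-section = πr² = 4.513×10⁻⁷ m²; emitting surface = 4πr² = 1.805×10⁻⁶ m² (ratio 4).
(1−a)S·A_cross = εσ·A_surf·T⁴  ⇒  T⁴ = (1−a)S/(4σ).
T⁴ = 0.600·38600/(4·5.67×10⁻⁸) = 1.021×10¹¹ K⁴.
T = (1.021×10¹¹)^(1/4).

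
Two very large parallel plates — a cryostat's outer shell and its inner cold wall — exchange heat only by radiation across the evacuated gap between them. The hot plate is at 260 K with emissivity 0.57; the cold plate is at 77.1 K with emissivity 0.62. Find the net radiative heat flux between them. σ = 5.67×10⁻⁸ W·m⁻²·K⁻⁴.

For two infinite grey parallel plates, q = σ(T₁⁴ − T₂⁴)/(1/ε₁ + 1/ε₂ − 1).
T₁⁴ − T₂⁴ = 4.570×10⁹ − 3.534×10⁷ = 4.534×10⁹ K⁴.
1/ε₁ + 1/ε₂ − 1 = 1.754 + 1.613 − 1 = 2.367.
q = 5.67×10⁻⁸ × 4.534×10⁹ / 2.367.

q ≈ 109 W/m²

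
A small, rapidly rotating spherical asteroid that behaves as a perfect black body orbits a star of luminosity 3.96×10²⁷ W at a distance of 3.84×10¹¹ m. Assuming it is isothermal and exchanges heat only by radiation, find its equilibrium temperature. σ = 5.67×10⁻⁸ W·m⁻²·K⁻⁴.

T ≈ 312 K

First find the stellar flux at distance d: S = L/(4πd²) = 3.96×10²⁷/(4π·(3.84×10¹¹)²) = 2137 W/m².
For an isothermal sphere, absorbed (1−a)S·πr² = emitted σ·4πr²·T⁴, so T⁴ = (1−a)S/(4σ).
T⁴ = 1.00·2137/(4·5.67×10⁻⁸) = 9.423×10⁹ K⁴.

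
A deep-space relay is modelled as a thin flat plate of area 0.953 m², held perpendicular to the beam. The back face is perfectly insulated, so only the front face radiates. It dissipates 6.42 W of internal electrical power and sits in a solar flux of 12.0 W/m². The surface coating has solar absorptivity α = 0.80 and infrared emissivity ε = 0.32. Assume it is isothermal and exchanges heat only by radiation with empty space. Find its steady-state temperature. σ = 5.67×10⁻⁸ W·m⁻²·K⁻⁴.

At steady state, absorbed solar power + internal power = radiated power.
Absorbed: α·S·A_cross = 0.80·12.0·0.9530 = 9.149 W (cross-section A).
Total input = 9.149 + 6.42 = 15.57 W.
Radiated: εσ·A_surf·T⁴ with A_surf = A = 0.9530 m².
T⁴ = 15.57/(0.32·5.67×10⁻⁸·0.9530) = 9.004×10⁸ K⁴.

T ≈ 173 K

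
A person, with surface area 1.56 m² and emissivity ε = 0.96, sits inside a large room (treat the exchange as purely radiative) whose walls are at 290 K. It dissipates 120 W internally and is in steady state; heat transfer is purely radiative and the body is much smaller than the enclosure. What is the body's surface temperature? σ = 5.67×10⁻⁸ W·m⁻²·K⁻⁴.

T ≈ 304 K

For a small grey body in a large enclosure, net radiated power = εσA(T⁴ − T_w⁴).
Steady state: P = εσA(T⁴ − T_w⁴) with A = 1.56 m².
T⁴ = P/(εσA) + T_w⁴ = 120/(0.96·5.67×10⁻⁸·1.560) + (290)⁴
    = 1.413×10⁹ + 7.073×10⁹ = 8.486×10⁹ K⁴.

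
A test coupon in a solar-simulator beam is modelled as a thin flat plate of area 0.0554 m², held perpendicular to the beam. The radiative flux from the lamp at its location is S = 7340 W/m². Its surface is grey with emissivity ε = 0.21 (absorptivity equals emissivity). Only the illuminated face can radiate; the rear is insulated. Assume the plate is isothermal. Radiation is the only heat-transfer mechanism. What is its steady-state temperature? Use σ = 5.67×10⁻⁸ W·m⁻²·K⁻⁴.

At equilibrium, absorbed power = emitted power.
Absorbing cross-section = A = 0.05540 m²; emitting surface = A = 0.05540 m² (ratio 1).
εS·A_cross = εσ·A_surf·T⁴  ⇒  T⁴ = S/(1σ)   (ε cancels).
T⁴ = 7340/(1·5.67×10⁻⁸) = 1.295×10¹¹ K⁴.
T = (1.295×10¹¹)^(1/4).

T ≈ 600 K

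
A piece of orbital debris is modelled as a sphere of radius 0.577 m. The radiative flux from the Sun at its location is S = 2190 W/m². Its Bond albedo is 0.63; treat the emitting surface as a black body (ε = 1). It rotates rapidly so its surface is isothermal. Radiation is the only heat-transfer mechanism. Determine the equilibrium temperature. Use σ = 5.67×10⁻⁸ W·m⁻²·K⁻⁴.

At equilibrium, absorbed power = emitted power.
Absorbing cross-section = πr² = 1.046 m²; emitting surface = 4πr² = 4.184 m² (ratio 4).
(1−a)S·A_cross = εσ·A_surf·T⁴  ⇒  T⁴ = (1−a)S/(4σ).
T⁴ = 0.370·2190/(4·5.67×10⁻⁸) = 3.573×10⁹ K⁴.
T = (3.573×10⁹)^(1/4).

T ≈ 244 K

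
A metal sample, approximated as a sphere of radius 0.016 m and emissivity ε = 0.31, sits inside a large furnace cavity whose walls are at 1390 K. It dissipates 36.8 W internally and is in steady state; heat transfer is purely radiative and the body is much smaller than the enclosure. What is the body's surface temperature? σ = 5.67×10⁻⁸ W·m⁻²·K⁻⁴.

For a small grey body in a large enclosure, net radiated power = εσA(T⁴ − T_w⁴).
Steady state: P = εσA(T⁴ − T_w⁴) with A = 4πr² = 0.003217 m².
T⁴ = P/(εσA) + T_w⁴ = 36.8/(0.31·5.67×10⁻⁸·0.003217) + (1390)⁴
    = 6.508×10¹¹ + 3.733×10¹² = 4.384×10¹² K⁴.

T ≈ 1450 K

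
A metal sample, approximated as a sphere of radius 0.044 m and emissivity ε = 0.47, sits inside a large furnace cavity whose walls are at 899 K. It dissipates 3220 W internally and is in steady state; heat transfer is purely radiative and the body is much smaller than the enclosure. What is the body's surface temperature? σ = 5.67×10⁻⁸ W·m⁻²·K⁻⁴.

T ≈ 1540 K

For a small grey body in a large enclosure, net radiated power = εσA(T⁴ − T_w⁴).
Steady state: P = εσA(T⁴ − T_w⁴) with A = 4πr² = 0.02433 m².
T⁴ = P/(εσA) + T_w⁴ = 3220/(0.47·5.67×10⁻⁸·0.02433) + (899)⁴
    = 4.967×10¹² + 6.532×10¹¹ = 5.620×10¹² K⁴.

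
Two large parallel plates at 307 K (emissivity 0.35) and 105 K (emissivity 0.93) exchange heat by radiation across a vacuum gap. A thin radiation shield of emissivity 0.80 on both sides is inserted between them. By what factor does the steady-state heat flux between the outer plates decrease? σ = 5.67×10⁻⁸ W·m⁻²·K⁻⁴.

Without shield: q₀ = σΔ(T⁴)/(1/ε₁+1/ε₂−1) with denominator 2.932.
With shield the two gaps are in series; the resistances add: (1/ε₁+1/ε_s−1)+(1/ε_s+1/ε₂−1) = 3.107+1.325 = 4.432.
Heat-flux ratio q₀/q = 4.432/2.932.

factor ≈ 1.51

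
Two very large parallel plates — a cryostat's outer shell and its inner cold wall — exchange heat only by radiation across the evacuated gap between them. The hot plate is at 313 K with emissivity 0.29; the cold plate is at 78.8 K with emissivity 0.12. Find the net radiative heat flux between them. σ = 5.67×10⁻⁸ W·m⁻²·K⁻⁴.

q ≈ 50.3 W/m²

For two infinite grey parallel plates, q = σ(T₁⁴ − T₂⁴)/(1/ε₁ + 1/ε₂ − 1).
T₁⁴ − T₂⁴ = 9.598×10⁹ − 3.856×10⁷ = 9.559×10⁹ K⁴.
1/ε₁ + 1/ε₂ − 1 = 3.448 + 8.333 − 1 = 10.78.
q = 5.67×10⁻⁸ × 9.559×10⁹ / 10.78.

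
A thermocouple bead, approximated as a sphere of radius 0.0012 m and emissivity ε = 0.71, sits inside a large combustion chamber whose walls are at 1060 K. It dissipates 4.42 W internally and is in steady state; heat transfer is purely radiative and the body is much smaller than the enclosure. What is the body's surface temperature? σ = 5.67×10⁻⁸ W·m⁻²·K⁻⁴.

T ≈ 1650 K

For a small grey body in a large enclosure, net radiated power = εσA(T⁴ − T_w⁴).
Steady state: P = εσA(T⁴ − T_w⁴) with A = 4πr² = 1.810×10⁻⁵ m².
T⁴ = P/(εσA) + T_w⁴ = 4.42/(0.71·5.67×10⁻⁸·1.810×10⁻⁵) + (1060)⁴
    = 6.067×10¹² + 1.262×10¹² = 7.330×10¹² K⁴.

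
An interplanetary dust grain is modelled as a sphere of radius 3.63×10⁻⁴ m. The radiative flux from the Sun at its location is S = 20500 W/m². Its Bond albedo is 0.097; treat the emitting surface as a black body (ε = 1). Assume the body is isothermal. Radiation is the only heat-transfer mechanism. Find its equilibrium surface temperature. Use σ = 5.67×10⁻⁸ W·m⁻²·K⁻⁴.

T ≈ 535 K

At equilibrium, absorbed power = emitted power.
Absorbing cross-section = πr² = 4.140×10⁻⁷ m²; emitting surface = 4πr² = 1.656×10⁻⁶ m² (ratio 4).
(1−a)S·A_cross = εσ·A_surf·T⁴  ⇒  T⁴ = (1−a)S/(4σ).
T⁴ = 0.903·20500/(4·5.67×10⁻⁸) = 8.162×10¹⁰ K⁴.
T = (8.162×10¹⁰)^(1/4).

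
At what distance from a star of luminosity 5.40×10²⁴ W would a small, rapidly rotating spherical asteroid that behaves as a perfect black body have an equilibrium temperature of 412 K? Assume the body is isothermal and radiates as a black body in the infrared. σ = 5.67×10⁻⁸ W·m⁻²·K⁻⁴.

For an isothermal black-emitting sphere, (1−a)S·πr² = σ·4πr²·T⁴ ⇒ S = 4σT⁴/(1−a).
S = 4·5.67×10⁻⁸·(412)⁴/1.00 = 6535 W/m².
Flux falls as S = L/(4πd²), so d = √(L/(4πS)) = √(5.40×10²⁴/(4π·6535)).

d ≈ 8.11×10⁹ m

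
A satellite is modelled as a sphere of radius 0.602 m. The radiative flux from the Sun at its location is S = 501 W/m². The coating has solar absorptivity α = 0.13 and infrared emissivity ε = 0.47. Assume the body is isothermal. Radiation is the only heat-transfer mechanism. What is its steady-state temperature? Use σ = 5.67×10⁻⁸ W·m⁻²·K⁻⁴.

At equilibrium, absorbed power = emitted power.
Absorbing cross-section = πr² = 1.139 m²; emitting surface = 4πr² = 4.554 m² (ratio 4).
αS·A_cross = εσ·A_surf·T⁴  ⇒  T⁴ = αS/(ε·4σ).
T⁴ = 0.130·501/(0.47·4·5.67×10⁻⁸) = 6.110×10⁸ K⁴.
T = (6.110×10⁸)^(1/4).

T ≈ 157 K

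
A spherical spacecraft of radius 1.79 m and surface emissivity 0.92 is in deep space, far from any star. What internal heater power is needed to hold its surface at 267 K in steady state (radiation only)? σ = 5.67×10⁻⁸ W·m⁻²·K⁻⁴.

P ≈ 10700 W

P = εσ·4πr²·T⁴.
4πr² = 40.26 m²; T⁴ = 5.082×10⁹ K⁴.
P = 0.92·5.67×10⁻⁸·40.26·5.082×10⁹.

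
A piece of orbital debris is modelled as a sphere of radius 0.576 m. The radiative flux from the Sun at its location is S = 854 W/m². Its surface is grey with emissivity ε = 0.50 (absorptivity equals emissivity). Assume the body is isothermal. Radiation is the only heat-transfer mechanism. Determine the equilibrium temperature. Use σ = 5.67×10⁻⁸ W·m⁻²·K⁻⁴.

At equilibrium, absorbed power = emitted power.
Absorbing cross-section = πr² = 1.042 m²; emitting surface = 4πr² = 4.169 m² (ratio 4).
εS·A_cross = εσ·A_surf·T⁴  ⇒  T⁴ = S/(4σ)   (ε cancels).
T⁴ = 854/(4·5.67×10⁻⁸) = 3.765×10⁹ K⁴.
T = (3.765×10⁹)^(1/4).

T ≈ 248 K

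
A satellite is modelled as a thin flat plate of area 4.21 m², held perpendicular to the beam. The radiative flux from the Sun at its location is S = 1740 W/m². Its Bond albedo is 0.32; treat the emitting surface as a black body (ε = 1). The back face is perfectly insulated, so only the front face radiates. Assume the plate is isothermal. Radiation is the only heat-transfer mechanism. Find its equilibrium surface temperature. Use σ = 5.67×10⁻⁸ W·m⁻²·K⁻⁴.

T ≈ 380 K

At equilibrium, absorbed power = emitted power.
Absorbing cross-section = A = 4.210 m²; emitting surface = A = 4.210 m² (ratio 1).
(1−a)S·A_cross = εσ·A_surf·T⁴  ⇒  T⁴ = (1−a)S/(1σ).
T⁴ = 0.680·1740/(1·5.67×10⁻⁸) = 2.087×10¹⁰ K⁴.
T = (2.087×10¹⁰)^(1/4).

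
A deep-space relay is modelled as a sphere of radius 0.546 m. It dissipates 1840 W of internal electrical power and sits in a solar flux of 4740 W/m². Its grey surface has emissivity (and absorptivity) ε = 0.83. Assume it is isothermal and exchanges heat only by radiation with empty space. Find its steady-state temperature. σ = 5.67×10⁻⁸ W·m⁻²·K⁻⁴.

At steady state, absorbed solar power + internal power = radiated power.
Absorbed: α·S·A_cross = 0.83·4740·0.9366 = 3685 W (cross-section πr²).
Total input = 3685 + 1840 = 5525 W.
Radiated: εσ·A_surf·T⁴ with A_surf = 4πr² = 3.746 m².
T⁴ = 5525/(0.83·5.67×10⁻⁸·3.746) = 3.134×10¹⁰ K⁴.

T ≈ 421 K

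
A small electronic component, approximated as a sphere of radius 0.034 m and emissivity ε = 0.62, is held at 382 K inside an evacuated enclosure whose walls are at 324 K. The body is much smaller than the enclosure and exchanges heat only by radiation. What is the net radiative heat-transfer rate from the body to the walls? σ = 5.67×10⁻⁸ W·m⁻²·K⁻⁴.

For a small grey body in a large enclosure: P_net = εσA(T_body⁴ − T_wall⁴).
A = 4πr² = 0.01453 m²; T_body⁴ − T_wall⁴ = 2.129×10¹⁰ − 1.102×10¹⁰ = 1.027×10¹⁰ K⁴.
|P_net| = 0.62·5.67×10⁻⁸·0.01453·1.027×10¹⁰.

P_net ≈ 5.25 W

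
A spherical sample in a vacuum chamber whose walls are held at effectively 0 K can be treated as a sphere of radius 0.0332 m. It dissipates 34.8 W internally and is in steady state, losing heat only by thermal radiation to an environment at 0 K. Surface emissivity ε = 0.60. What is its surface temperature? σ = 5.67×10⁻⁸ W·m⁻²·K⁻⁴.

T ≈ 521 K

Steady state: internal power = radiated power, P = εσA T⁴.
Radiating area A = 4πr² = 0.01385 m².
T⁴ = P/(εσA) = 34.8/(0.60·5.67×10⁻⁸·0.01385) = 7.385×10¹⁰ K⁴.
T = (7.385×10¹⁰)^(1/4).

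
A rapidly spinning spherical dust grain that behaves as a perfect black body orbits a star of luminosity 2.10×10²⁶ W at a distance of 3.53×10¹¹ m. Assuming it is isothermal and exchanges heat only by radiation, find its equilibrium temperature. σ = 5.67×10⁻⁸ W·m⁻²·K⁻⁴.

First find the stellar flux at distance d: S = L/(4πd²) = 2.10×10²⁶/(4π·(3.53×10¹¹)²) = 134.1 W/m².
For an isothermal sphere, absorbed (1−a)S·πr² = emitted σ·4πr²·T⁴, so T⁴ = (1−a)S/(4σ).
T⁴ = 1.00·134.1/(4·5.67×10⁻⁸) = 5.913×10⁸ K⁴.

T ≈ 156 K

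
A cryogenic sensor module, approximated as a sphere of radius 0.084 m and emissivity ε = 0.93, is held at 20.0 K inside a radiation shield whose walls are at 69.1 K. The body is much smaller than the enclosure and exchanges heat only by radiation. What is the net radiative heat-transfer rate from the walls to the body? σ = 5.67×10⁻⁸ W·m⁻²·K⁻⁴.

P_net ≈ 0.106 W

For a small grey body in a large enclosure: P_net = εσA(T_body⁴ − T_wall⁴).
A = 4πr² = 0.08867 m²; T_body⁴ − T_wall⁴ = 1.600×10⁵ − 2.280×10⁷ = -2.264×10⁷ K⁴.
|P_net| = 0.93·5.67×10⁻⁸·0.08867·2.264×10⁷.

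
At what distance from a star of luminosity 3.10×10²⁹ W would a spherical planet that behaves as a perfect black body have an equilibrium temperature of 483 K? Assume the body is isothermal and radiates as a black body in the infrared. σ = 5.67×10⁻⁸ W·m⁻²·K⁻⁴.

d ≈ 1.41×10¹² m

For an isothermal black-emitting sphere, (1−a)S·πr² = σ·4πr²·T⁴ ⇒ S = 4σT⁴/(1−a).
S = 4·5.67×10⁻⁸·(483)⁴/1.00 = 12340 W/m².
Flux falls as S = L/(4πd²), so d = √(L/(4πS)) = √(3.10×10²⁹/(4π·12340)).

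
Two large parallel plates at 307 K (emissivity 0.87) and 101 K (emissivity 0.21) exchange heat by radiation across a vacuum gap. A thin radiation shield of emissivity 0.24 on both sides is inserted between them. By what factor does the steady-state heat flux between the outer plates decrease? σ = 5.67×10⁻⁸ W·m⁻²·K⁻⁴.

factor ≈ 2.49

Without shield: q₀ = σΔ(T⁴)/(1/ε₁+1/ε₂−1) with denominator 4.911.
With shield the two gaps are in series; the resistances add: (1/ε₁+1/ε_s−1)+(1/ε_s+1/ε₂−1) = 4.316+7.929 = 12.24.
Heat-flux ratio q₀/q = 12.24/4.911.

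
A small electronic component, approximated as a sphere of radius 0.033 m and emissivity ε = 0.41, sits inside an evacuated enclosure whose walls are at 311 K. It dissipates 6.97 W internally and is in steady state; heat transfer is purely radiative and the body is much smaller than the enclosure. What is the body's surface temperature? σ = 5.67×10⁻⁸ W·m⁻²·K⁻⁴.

T ≈ 420 K

For a small grey body in a large enclosure, net radiated power = εσA(T⁴ − T_w⁴).
Steady state: P = εσA(T⁴ − T_w⁴) with A = 4πr² = 0.01368 m².
T⁴ = P/(εσA) + T_w⁴ = 6.97/(0.41·5.67×10⁻⁸·0.01368) + (311)⁴
    = 2.191×10¹⁰ + 9.355×10⁹ = 3.126×10¹⁰ K⁴.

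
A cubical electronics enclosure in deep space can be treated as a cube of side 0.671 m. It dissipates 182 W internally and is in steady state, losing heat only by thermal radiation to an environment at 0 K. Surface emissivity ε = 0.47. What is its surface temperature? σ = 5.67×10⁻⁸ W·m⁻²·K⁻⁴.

T ≈ 224 K

Steady state: internal power = radiated power, P = εσA T⁴.
Radiating area A = 6L² = 2.701 m².
T⁴ = P/(εσA) = 182/(0.47·5.67×10⁻⁸·2.701) = 2.528×10⁹ K⁴.
T = (2.528×10⁹)^(1/4).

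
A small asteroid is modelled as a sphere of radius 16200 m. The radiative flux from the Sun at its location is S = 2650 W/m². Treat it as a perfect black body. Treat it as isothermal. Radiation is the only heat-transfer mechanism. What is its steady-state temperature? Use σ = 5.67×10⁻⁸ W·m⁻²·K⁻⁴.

At equilibrium, absorbed power = emitted power.
Absorbing cross-section = πr² = 8.245×10⁸ m²; emitting surface = 4πr² = 3.298×10⁹ m² (ratio 4).
S·A_cross = εσ·A_surf·T⁴  ⇒  T⁴ = S/(4σ).
T⁴ = 1.00·2650/(4·5.67×10⁻⁸) = 1.168×10¹⁰ K⁴.
T = (1.168×10¹⁰)^(1/4).

T ≈ 329 K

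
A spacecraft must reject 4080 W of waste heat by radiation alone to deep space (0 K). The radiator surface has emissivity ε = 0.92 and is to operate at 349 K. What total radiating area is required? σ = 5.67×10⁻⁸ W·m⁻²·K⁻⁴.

A ≈ 5.27 m²

P = εσA T⁴ ⇒ A = P/(εσT⁴).
T⁴ = 1.484×10¹⁰ K⁴.
A = 4080/(0.92 × 5.67×10⁻⁸ × 1.484×10¹⁰).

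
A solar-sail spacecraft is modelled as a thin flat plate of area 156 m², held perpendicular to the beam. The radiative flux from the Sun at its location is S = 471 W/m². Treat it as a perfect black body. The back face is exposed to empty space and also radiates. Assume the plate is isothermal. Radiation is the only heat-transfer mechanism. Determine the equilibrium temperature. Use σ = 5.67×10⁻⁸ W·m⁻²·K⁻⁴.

T ≈ 254 K

At equilibrium, absorbed power = emitted power.
Absorbing cross-section = A = 156.0 m²; emitting surface = 2A = 312.0 m² (ratio 2).
S·A_cross = εσ·A_surf·T⁴  ⇒  T⁴ = S/(2σ).
T⁴ = 1.00·471/(2·5.67×10⁻⁸) = 4.153×10⁹ K⁴.
T = (4.153×10⁹)^(1/4).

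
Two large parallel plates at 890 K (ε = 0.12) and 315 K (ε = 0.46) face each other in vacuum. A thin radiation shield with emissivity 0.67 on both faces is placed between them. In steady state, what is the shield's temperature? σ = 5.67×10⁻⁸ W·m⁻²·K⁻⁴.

In steady state the net flux on the hot side equals that on the cold side.
σ(T₁⁴−T_s⁴)/D₁ = σ(T_s⁴−T₂⁴)/D₂, with D₁ = 1/ε₁+1/ε_s−1 = 8.826, D₂ = 1/ε_s+1/ε₂−1 = 2.666.
Solve for T_s⁴: T_s⁴ = (D₂·T₁⁴ + D₁·T₂⁴)/(D₁+D₂) = 1.531×10¹¹ K⁴.

T_s ≈ 626 K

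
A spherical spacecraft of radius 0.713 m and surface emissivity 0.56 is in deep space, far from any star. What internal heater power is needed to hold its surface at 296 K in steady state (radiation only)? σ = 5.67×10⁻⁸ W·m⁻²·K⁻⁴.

P = εσ·4πr²·T⁴.
4πr² = 6.388 m²; T⁴ = 7.677×10⁹ K⁴.
P = 0.56·5.67×10⁻⁸·6.388·7.677×10⁹.

P ≈ 1560 W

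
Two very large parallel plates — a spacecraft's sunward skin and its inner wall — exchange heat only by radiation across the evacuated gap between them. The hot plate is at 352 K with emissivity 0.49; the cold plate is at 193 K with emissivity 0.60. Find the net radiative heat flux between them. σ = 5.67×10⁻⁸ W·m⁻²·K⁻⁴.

For two infinite grey parallel plates, q = σ(T₁⁴ − T₂⁴)/(1/ε₁ + 1/ε₂ − 1).
T₁⁴ − T₂⁴ = 1.535×10¹⁰ − 1.387×10⁹ = 1.396×10¹⁰ K⁴.
1/ε₁ + 1/ε₂ − 1 = 2.041 + 1.667 − 1 = 2.707.
q = 5.67×10⁻⁸ × 1.396×10¹⁰ / 2.707.

q ≈ 292 W/m²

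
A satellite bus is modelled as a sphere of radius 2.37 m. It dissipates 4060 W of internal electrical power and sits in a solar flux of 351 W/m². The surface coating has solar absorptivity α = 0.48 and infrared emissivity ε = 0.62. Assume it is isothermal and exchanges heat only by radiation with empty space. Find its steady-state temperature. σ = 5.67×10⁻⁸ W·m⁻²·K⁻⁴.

T ≈ 231 K

At steady state, absorbed solar power + internal power = radiated power.
Absorbed: α·S·A_cross = 0.48·351·17.65 = 2973 W (cross-section πr²).
Total input = 2973 + 4060 = 7033 W.
Radiated: εσ·A_surf·T⁴ with A_surf = 4πr² = 70.58 m².
T⁴ = 7033/(0.62·5.67×10⁻⁸·70.58) = 2.834×10⁹ K⁴.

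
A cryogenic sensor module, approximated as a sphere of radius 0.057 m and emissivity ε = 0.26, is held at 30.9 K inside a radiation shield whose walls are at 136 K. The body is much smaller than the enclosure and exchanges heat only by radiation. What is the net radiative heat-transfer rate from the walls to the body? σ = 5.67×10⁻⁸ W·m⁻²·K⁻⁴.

P_net ≈ 0.205 W

For a small grey body in a large enclosure: P_net = εσA(T_body⁴ − T_wall⁴).
A = 4πr² = 0.04083 m²; T_body⁴ − T_wall⁴ = 9.117×10⁵ − 3.421×10⁸ = -3.412×10⁸ K⁴.
|P_net| = 0.26·5.67×10⁻⁸·0.04083·3.412×10⁸.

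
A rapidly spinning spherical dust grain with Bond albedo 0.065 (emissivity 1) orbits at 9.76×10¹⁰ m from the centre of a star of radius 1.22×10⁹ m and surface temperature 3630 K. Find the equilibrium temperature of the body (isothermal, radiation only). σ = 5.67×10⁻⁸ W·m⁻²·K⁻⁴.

The star's surface emits σT_*⁴; at distance d the flux is S = σT_*⁴(R_*/d)².
S = 5.67×10⁻⁸·(3630)⁴·(1.22×10⁹/9.76×10¹⁰)² = 1538 W/m².
For an isothermal sphere T⁴ = (1−a)S/(4σ) = 6.342×10⁹ K⁴.

T ≈ 282 K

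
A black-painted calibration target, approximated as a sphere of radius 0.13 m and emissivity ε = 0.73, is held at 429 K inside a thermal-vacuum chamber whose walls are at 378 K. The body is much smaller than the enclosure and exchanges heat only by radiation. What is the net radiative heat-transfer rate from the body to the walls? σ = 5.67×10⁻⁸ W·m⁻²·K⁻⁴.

For a small grey body in a large enclosure: P_net = εσA(T_body⁴ − T_wall⁴).
A = 4πr² = 0.2124 m²; T_body⁴ − T_wall⁴ = 3.387×10¹⁰ − 2.042×10¹⁰ = 1.346×10¹⁰ K⁴.
|P_net| = 0.73·5.67×10⁻⁸·0.2124·1.346×10¹⁰.

P_net ≈ 118 W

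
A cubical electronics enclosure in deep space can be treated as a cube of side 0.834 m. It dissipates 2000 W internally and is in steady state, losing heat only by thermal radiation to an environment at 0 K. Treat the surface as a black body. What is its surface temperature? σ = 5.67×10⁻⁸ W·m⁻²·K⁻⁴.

Steady state: internal power = radiated power, P = εσA T⁴.
Radiating area A = 6L² = 4.173 m².
T⁴ = P/(εσA) = 2000/(1.0·5.67×10⁻⁸·4.173) = 8.452×10⁹ K⁴.
T = (8.452×10⁹)^(1/4).

T ≈ 303 K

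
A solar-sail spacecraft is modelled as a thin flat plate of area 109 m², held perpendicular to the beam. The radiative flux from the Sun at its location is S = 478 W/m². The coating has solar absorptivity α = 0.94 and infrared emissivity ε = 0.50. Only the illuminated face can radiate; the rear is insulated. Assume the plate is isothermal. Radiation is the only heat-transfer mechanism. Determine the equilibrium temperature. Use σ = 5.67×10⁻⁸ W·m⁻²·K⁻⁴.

T ≈ 355 K

At equilibrium, absorbed power = emitted power.
Absorbing cross-section = A = 109.0 m²; emitting surface = A = 109.0 m² (ratio 1).
αS·A_cross = εσ·A_surf·T⁴  ⇒  T⁴ = αS/(ε·1σ).
T⁴ = 0.940·478/(0.50·1·5.67×10⁻⁸) = 1.585×10¹⁰ K⁴.
T = (1.585×10¹⁰)^(1/4).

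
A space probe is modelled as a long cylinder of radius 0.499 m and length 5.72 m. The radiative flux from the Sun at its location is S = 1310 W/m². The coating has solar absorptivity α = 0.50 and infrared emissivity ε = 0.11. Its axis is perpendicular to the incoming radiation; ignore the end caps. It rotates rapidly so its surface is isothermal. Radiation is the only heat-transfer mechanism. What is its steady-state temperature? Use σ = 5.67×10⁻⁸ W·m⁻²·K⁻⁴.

T ≈ 428 K

At equilibrium, absorbed power = emitted power.
Absorbing cross-section = 2rL = 5.709 m²; emitting surface = 2πrL = 17.93 m² (ratio π).
αS·A_cross = εσ·A_surf·T⁴  ⇒  T⁴ = αS/(ε·πσ).
T⁴ = 0.500·1310/(0.11·π·5.67×10⁻⁸) = 3.343×10¹⁰ K⁴.
T = (3.343×10¹⁰)^(1/4).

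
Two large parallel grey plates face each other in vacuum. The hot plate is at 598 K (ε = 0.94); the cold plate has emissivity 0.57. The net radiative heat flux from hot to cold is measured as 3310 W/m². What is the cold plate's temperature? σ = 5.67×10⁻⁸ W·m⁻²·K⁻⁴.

T₂ ≈ 384 K

q = σ(T₁⁴ − T₂⁴)/(1/ε₁ + 1/ε₂ − 1); denominator = 1.818.
T₂⁴ = T₁⁴ − q·(1/ε₁+1/ε₂−1)/σ = 1.279×10¹¹ − 3310·1.818/5.67×10⁻⁸
    = 2.174×10¹⁰ K⁴.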